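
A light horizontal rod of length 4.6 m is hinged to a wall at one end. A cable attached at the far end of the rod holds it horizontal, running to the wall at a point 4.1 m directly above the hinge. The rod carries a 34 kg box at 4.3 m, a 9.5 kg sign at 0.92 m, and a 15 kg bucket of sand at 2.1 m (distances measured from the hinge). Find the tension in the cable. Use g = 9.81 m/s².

Choose the hinge as the axis so the unknown hinge reaction has zero arm there.
Box: 34 × 9.81 = 333.5 N down at 4.3 m → arm 4.3 m, τ = 333.5 × 4.3 = 1434 N·m clockwise.
Sign: 9.5 × 9.81 = 93.2 N down at 0.92 m → arm 0.92 m, τ = 93.2 × 0.92 = 85.74 N·m clockwise.
Bucket of sand: 15 × 9.81 = 147.2 N down at 2.1 m → arm 2.1 m, τ = 147.2 × 2.1 = 309.1 N·m clockwise.
Total clockwise load moment = 1829 N·m.
The cable tension T acts at 4.6 m; only its component perpendicular to the rod, T sinθ, produces torque. sinθ = h/√(h²+d²) = 4.1/√(4.1²+4.6²) = 0.6654.
Setting net torque to zero: T × 4.6 × 0.6654 = 1829 → T = 1829 / 3.061 = 598 N.

T ≈ 598 N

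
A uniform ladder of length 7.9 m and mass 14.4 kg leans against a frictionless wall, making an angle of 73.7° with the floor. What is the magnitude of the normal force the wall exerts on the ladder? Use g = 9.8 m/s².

N_wall ≈ 20.6 N

Take moments about the foot of the ladder.
Ladder weight 14.4×9.8 = 141.1 N acts at 3.95 m along the ladder; its horizontal arm is 3.95·cos73.7° = 1.109 m → τ = 156.5 N·m clockwise.
Wall normal N acts horizontally at the top; its moment arm is the height L sinθ = 7.9·sin73.7° = 7.582 m, counterclockwise.
Setting net torque to zero: N × 7.582 = 156.5 → N = 20.6 N.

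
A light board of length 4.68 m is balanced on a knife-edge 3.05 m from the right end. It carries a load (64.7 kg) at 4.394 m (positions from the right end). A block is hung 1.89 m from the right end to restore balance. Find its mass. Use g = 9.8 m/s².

Choose the knife-edge (at 3.05 m from the right end) as the axis so the support reaction has zero arm there.
Load: 64.7 × 9.8 = 634.1 N down at 4.394 m → arm 1.344 m, τ = 634.1 × 1.344 = 852.2 N·m counterclockwise.
Net moment of known loads = 852.2 N·m counterclockwise.
An unknown mass m at 1.89 m has arm 1.16 m; its moment is m·g·1.16 clockwise.
Setting net torque to zero: m × 9.8 × 1.16 = 852.2 → m = 852.2 / (9.8 × 1.16) = 75 kg.

m ≈ 75 kg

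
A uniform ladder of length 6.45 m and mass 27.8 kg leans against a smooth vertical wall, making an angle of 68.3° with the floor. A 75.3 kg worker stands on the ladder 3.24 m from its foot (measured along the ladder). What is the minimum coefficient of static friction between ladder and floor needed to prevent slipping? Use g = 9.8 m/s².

μ_min ≈ 0.2

Take moments about the foot of the ladder.
Ladder weight 27.8×9.8 = 272.4 N acts at 3.225 m along the ladder; its horizontal arm is 3.225·cos68.3° = 1.192 m → τ = 324.7 N·m clockwise.
Worker: 75.3×9.8 = 737.9 N at 3.24 m → arm 1.198 m → τ = 884 N·m clockwise.
Wall normal N acts horizontally at the top; its moment arm is the height L sinθ = 6.45·sin68.3° = 5.993 m, counterclockwise.
Στ = 0 ⇒ N × 5.993 = 1209 ⇒ N = 201.7 N.
ΣFx = 0 ⇒ f = N_wall = 201.7 N. ΣFy = 0 ⇒ N_floor = 1010 N.
μ_min = f / N_floor = 201.7 / 1010 = 0.2.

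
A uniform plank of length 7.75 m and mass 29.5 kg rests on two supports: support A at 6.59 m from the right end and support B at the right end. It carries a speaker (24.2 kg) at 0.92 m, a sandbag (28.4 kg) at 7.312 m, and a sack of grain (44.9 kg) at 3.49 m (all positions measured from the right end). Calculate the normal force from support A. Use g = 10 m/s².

Taking torques about support B:
Beam weight: 29.5 × 10 = 295 N down at 3.875 m → arm 3.875 m, τ = 295 × 3.875 = 1143 N·m counterclockwise.
Speaker: 24.2 × 10 = 242 N down at 0.92 m → arm 0.92 m, τ = 242 × 0.92 = 222.6 N·m counterclockwise.
Sandbag: 28.4 × 10 = 284 N down at 7.312 m → arm 7.312 m, τ = 284 × 7.312 = 2077 N·m counterclockwise.
Sack of grain: 44.9 × 10 = 449 N down at 3.49 m → arm 3.49 m, τ = 449 × 3.49 = 1567 N·m counterclockwise.
Net load moment about support B = 5010 N·m counterclockwise.
Reaction R at support A is upward at 6.59 m, arm 6.59 m → moment R × 6.59 clockwise.
Balancing moments: R × 6.59 = 5010, giving R = 760 N.

R_A ≈ 760 N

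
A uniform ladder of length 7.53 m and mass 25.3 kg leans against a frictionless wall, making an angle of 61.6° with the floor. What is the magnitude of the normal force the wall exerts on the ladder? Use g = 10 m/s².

Take moments about the foot of the ladder.
Ladder weight 25.3×10 = 253 N acts at 3.765 m along the ladder; its horizontal arm is 3.765·cos61.6° = 1.791 m → τ = 453.1 N·m clockwise.
Wall normal N acts horizontally at the top; its moment arm is the height L sinθ = 7.53·sin61.6° = 6.624 m, counterclockwise.
For rotational equilibrium, N × 6.624 = 453.1, so N = 68.4 N.

N_wall ≈ 68.4 N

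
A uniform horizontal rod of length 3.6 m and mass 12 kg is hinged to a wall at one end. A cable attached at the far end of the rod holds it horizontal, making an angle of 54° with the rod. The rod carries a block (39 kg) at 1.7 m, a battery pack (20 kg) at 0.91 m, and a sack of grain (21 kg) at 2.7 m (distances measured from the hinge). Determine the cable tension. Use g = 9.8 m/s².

T ≈ 548 N

Sum moments about the hinge (the unknown hinge reaction has zero arm there).
Beam weight: 12 × 9.8 = 117.6 N down at 1.8 m → arm 1.8 m, τ = 117.6 × 1.8 = 211.7 N·m clockwise.
Block: 39 × 9.8 = 382.2 N down at 1.7 m → arm 1.7 m, τ = 382.2 × 1.7 = 649.7 N·m clockwise.
Battery pack: 20 × 9.8 = 196 N down at 0.91 m → arm 0.91 m, τ = 196 × 0.91 = 178.4 N·m clockwise.
Sack of grain: 21 × 9.8 = 205.8 N down at 2.7 m → arm 2.7 m, τ = 205.8 × 2.7 = 555.7 N·m clockwise.
Total clockwise load moment = 1596 N·m.
The cable tension T acts at 3.6 m; only its component perpendicular to the rod, T sinθ, produces torque. sin 54° = 0.809.
For rotational equilibrium, T × 3.6 × 0.809 = 1596, so T = 1596 / 2.912 = 548 N.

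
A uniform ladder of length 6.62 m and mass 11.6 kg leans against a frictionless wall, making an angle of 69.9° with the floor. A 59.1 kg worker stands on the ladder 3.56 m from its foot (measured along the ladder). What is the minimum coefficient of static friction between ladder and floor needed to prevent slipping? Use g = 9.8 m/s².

μ_min ≈ 0.195

Sum moments about the foot of the ladder (the floor normal and friction both act there and drop out).
Ladder weight 11.6×9.8 = 113.7 N acts at 3.31 m along the ladder; its horizontal arm is 3.31·cos69.9° = 1.138 m → τ = 129.4 N·m clockwise.
Worker: 59.1×9.8 = 579.2 N at 3.56 m → arm 1.223 m → τ = 708.4 N·m clockwise.
Wall normal N acts horizontally at the top; its moment arm is the height L sinθ = 6.62·sin69.9° = 6.217 m, counterclockwise.
Balancing moments: N × 6.217 = 837.8, giving N = 134.8 N.
ΣFx = 0 ⇒ f = N_wall = 134.8 N. ΣFy = 0 ⇒ N_floor = 692.9 N.
μ_min = f / N_floor = 134.8 / 692.9 = 0.195.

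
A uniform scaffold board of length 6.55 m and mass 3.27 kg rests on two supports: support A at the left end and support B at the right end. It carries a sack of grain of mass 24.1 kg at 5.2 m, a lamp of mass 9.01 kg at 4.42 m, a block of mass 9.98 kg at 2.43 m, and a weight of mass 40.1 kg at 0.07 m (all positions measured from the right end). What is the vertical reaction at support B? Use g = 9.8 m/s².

About support A:
Beam weight: 3.27 × 9.8 = 32.05 N down at 3.275 m → arm 3.275 m, τ = 32.05 × 3.275 = 105 N·m clockwise.
Sack of grain: 24.1 × 9.8 = 236.2 N down at 5.2 m → arm 1.35 m, τ = 236.2 × 1.35 = 318.9 N·m clockwise.
Lamp: 9.01 × 9.8 = 88.3 N down at 4.42 m → arm 2.13 m, τ = 88.3 × 2.13 = 188.1 N·m clockwise.
Block: 9.98 × 9.8 = 97.8 N down at 2.43 m → arm 4.12 m, τ = 97.8 × 4.12 = 402.9 N·m clockwise.
Weight: 40.1 × 9.8 = 393 N down at 0.07 m → arm 6.48 m, τ = 393 × 6.48 = 2547 N·m clockwise.
Net load moment about support A = 3562 N·m clockwise.
Reaction R at support B is upward at 0 m, arm 6.55 m → moment R × 6.55 counterclockwise.
Setting net torque to zero: R × 6.55 = 3562 → R = 544 N.

R_B ≈ 544 N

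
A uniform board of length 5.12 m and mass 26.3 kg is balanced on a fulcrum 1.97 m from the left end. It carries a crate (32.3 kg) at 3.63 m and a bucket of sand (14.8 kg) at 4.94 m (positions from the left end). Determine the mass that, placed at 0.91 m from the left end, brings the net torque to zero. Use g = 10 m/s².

m ≈ 107 kg

Taking torques about the fulcrum (at 1.97 m from the left end):
Beam weight: 26.3 × 10 = 263 N down at 2.56 m → arm 0.59 m, τ = 263 × 0.59 = 155.2 N·m clockwise.
Crate: 32.3 × 10 = 323 N down at 3.63 m → arm 1.66 m, τ = 323 × 1.66 = 536.2 N·m clockwise.
Bucket of sand: 14.8 × 10 = 148 N down at 4.94 m → arm 2.97 m, τ = 148 × 2.97 = 439.6 N·m clockwise.
Net moment of known loads = 1131 N·m clockwise.
An unknown mass m at 0.91 m has arm 1.06 m; its moment is m·g·1.06 counterclockwise.
Setting net torque to zero: m × 10 × 1.06 = 1131 → m = 1131 / (10 × 1.06) = 107 kg.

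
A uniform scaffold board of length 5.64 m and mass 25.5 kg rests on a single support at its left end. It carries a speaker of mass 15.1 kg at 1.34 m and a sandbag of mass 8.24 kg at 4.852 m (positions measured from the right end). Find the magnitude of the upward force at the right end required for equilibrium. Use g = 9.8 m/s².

Sum moments about the left end (the unknown pivot reaction has zero arm there).
Beam weight: 25.5 × 9.8 = 249.9 N down at 2.82 m → arm 2.82 m, τ = 249.9 × 2.82 = 704.7 N·m clockwise.
Speaker: 15.1 × 9.8 = 148 N down at 1.34 m → arm 4.3 m, τ = 148 × 4.3 = 636.4 N·m clockwise.
Sandbag: 8.24 × 9.8 = 80.75 N down at 4.852 m → arm 0.788 m, τ = 80.75 × 0.788 = 63.63 N·m clockwise.
Net moment of the loads = 1405 N·m clockwise.
The upward force F acts at the right end, arm 5.64 m, giving F × 5.64 counterclockwise.
Στ = 0 ⇒ F × 5.64 = 1405 ⇒ F = 1405 / 5.64 = 249 N.

F ≈ 249 N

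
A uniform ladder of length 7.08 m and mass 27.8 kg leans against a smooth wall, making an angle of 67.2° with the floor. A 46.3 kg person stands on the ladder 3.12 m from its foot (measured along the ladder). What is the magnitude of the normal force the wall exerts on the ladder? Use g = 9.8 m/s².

Choose the foot of the ladder as the axis so the floor normal and friction both act there and drop out.
Ladder weight 27.8×9.8 = 272.4 N acts at 3.54 m along the ladder; its horizontal arm is 3.54·cos67.2° = 1.372 m → τ = 373.7 N·m clockwise.
Person: 46.3×9.8 = 453.7 N at 3.12 m → arm 1.209 m → τ = 548.5 N·m clockwise.
Wall normal N acts horizontally at the top; its moment arm is the height L sinθ = 7.08·sin67.2° = 6.527 m, counterclockwise.
For rotational equilibrium, N × 6.527 = 922.2, so N = 141 N.

N_wall ≈ 141 N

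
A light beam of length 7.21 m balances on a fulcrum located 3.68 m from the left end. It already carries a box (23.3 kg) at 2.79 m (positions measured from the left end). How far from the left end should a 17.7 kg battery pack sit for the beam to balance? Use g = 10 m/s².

About the fulcrum (at 3.68 m from the left end):
Box: 23.3 × 10 = 233 N down at 2.79 m → arm 0.89 m, τ = 233 × 0.89 = 207.4 N·m counterclockwise.
Net moment of existing loads = 207.4 N·m counterclockwise.
The battery pack weighs 17.7 × 10 = 177 N and must supply an equal clockwise moment, so its lever arm about the fulcrum is 207.4 / 177 = 1.17 m.
That puts it at 3.68 + 1.17 = 4.85 m from the left end.

x ≈ 4.85 m from the left end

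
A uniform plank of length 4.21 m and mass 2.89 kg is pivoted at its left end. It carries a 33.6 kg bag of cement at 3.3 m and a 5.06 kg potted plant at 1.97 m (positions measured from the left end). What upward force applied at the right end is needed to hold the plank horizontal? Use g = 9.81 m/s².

F ≈ 296 N

Taking torques about the left end:
Beam weight: 2.89 × 9.81 = 28.35 N down at 2.105 m → arm 2.105 m, τ = 28.35 × 2.105 = 59.68 N·m clockwise.
Bag of cement: 33.6 × 9.81 = 329.6 N down at 3.3 m → arm 3.3 m, τ = 329.6 × 3.3 = 1088 N·m clockwise.
Potted plant: 5.06 × 9.81 = 49.64 N down at 1.97 m → arm 1.97 m, τ = 49.64 × 1.97 = 97.79 N·m clockwise.
Net moment of the loads = 1245 N·m clockwise.
The upward force F acts at the right end, arm 4.21 m, giving F × 4.21 counterclockwise.
For rotational equilibrium, F × 4.21 = 1245, so F = 1245 / 4.21 = 296 N.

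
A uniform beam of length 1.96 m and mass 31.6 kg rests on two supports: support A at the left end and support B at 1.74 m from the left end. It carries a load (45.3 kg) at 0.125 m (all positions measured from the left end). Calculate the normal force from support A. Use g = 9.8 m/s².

R_A ≈ 547 N

About support B:
Beam weight: 31.6 × 9.8 = 309.7 N down at 0.98 m → arm 0.76 m, τ = 309.7 × 0.76 = 235.4 N·m counterclockwise.
Load: 45.3 × 9.8 = 443.9 N down at 0.125 m → arm 1.615 m, τ = 443.9 × 1.615 = 716.9 N·m counterclockwise.
Net load moment about support B = 952.3 N·m counterclockwise.
Reaction R at support A is upward at 0 m, arm 1.74 m → moment R × 1.74 clockwise.
For rotational equilibrium, R × 1.74 = 952.3, so R = 547 N.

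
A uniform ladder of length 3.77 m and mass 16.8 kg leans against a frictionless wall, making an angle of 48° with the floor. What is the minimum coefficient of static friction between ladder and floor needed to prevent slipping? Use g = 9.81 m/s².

μ_min ≈ 0.45

Choose the foot of the ladder as the axis so the floor normal and friction both act there and drop out.
Ladder weight 16.8×9.81 = 164.8 N acts at 1.885 m along the ladder; its horizontal arm is 1.885·cos48° = 1.261 m → τ = 207.8 N·m clockwise.
Wall normal N acts horizontally at the top; its moment arm is the height L sinθ = 3.77·sin48° = 2.802 m, counterclockwise.
Balancing moments: N × 2.802 = 207.8, giving N = 74.16 N.
ΣFx = 0 ⇒ f = N_wall = 74.16 N. ΣFy = 0 ⇒ N_floor = 164.8 N.
μ_min = f / N_floor = 74.16 / 164.8 = 0.45.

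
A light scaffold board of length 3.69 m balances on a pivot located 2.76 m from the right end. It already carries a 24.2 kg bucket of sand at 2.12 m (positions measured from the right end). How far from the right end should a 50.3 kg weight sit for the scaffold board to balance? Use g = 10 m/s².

Take moments about the pivot (at 2.76 m from the right end).
Bucket of sand: 24.2 × 10 = 242 N down at 2.12 m → arm 0.64 m, τ = 242 × 0.64 = 154.9 N·m clockwise.
Net moment of existing loads = 154.9 N·m clockwise.
The weight weighs 50.3 × 10 = 503 N and must supply an equal counterclockwise moment, so its lever arm about the pivot is 154.9 / 503 = 0.308 m.
That puts it at 2.76 + 0.308 = 3.07 m from the right end.

x ≈ 3.07 m from the right end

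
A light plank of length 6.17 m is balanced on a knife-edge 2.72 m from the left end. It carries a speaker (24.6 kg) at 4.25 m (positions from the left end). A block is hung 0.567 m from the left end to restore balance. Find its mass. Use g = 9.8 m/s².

Take moments about the knife-edge (at 2.72 m from the left end).
Speaker: 24.6 × 9.8 = 241.1 N down at 4.25 m → arm 1.53 m, τ = 241.1 × 1.53 = 368.9 N·m clockwise.
Net moment of known loads = 368.9 N·m clockwise.
An unknown mass m at 0.567 m has arm 2.153 m; its moment is m·g·2.153 counterclockwise.
For rotational equilibrium, m × 9.8 × 2.153 = 368.9, so m = 368.9 / (9.8 × 2.153) = 17.5 kg.

m ≈ 17.5 kg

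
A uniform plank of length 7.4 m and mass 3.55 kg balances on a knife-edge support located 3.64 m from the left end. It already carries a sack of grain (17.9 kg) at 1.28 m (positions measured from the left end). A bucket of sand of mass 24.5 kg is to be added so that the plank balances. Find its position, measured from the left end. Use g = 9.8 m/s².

Taking torques about the knife-edge support (at 3.64 m from the left end):
Beam weight: 3.55 × 9.8 = 34.79 N down at 3.7 m → arm 0.06 m, τ = 34.79 × 0.06 = 2.087 N·m clockwise.
Sack of grain: 17.9 × 9.8 = 175.4 N down at 1.28 m → arm 2.36 m, τ = 175.4 × 2.36 = 413.9 N·m counterclockwise.
Net moment of existing loads = 411.8 N·m counterclockwise.
The bucket of sand weighs 24.5 × 9.8 = 240.1 N and must supply an equal clockwise moment, so its lever arm about the knife-edge support is 411.8 / 240.1 = 1.72 m.
That puts it at 3.64 + 1.72 = 5.36 m from the left end.

x ≈ 5.36 m from the left end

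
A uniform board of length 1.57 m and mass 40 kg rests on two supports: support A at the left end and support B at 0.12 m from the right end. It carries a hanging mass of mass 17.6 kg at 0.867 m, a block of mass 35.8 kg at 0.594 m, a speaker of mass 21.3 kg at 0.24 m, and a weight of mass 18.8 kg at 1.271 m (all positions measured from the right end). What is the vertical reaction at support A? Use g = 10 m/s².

R_A ≈ 558 N

Sum moments about support B (its reaction then has zero moment arm).
Beam weight: 40 × 10 = 400 N down at 0.785 m → arm 0.665 m, τ = 400 × 0.665 = 266 N·m counterclockwise.
Hanging mass: 17.6 × 10 = 176 N down at 0.867 m → arm 0.747 m, τ = 176 × 0.747 = 131.5 N·m counterclockwise.
Block: 35.8 × 10 = 358 N down at 0.594 m → arm 0.474 m, τ = 358 × 0.474 = 169.7 N·m counterclockwise.
Speaker: 21.3 × 10 = 213 N down at 0.24 m → arm 0.12 m, τ = 213 × 0.12 = 25.56 N·m counterclockwise.
Weight: 18.8 × 10 = 188 N down at 1.271 m → arm 1.151 m, τ = 188 × 1.151 = 216.4 N·m counterclockwise.
Net load moment about support B = 809.2 N·m counterclockwise.
Reaction R at support A is upward at 1.57 m, arm 1.45 m → moment R × 1.45 clockwise.
Balancing moments: R × 1.45 = 809.2, giving R = 558 N.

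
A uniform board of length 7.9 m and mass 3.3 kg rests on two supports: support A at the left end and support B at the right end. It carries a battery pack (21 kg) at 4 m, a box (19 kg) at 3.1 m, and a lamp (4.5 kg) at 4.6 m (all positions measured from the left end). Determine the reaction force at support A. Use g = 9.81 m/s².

R_A ≈ 250 N

Take moments about support B.
Beam weight: 3.3 × 9.81 = 32.37 N down at 3.95 m → arm 3.95 m, τ = 32.37 × 3.95 = 127.9 N·m counterclockwise.
Battery pack: 21 × 9.81 = 206 N down at 4 m → arm 3.9 m, τ = 206 × 3.9 = 803.4 N·m counterclockwise.
Box: 19 × 9.81 = 186.4 N down at 3.1 m → arm 4.8 m, τ = 186.4 × 4.8 = 894.7 N·m counterclockwise.
Lamp: 4.5 × 9.81 = 44.15 N down at 4.6 m → arm 3.3 m, τ = 44.15 × 3.3 = 145.7 N·m counterclockwise.
Net load moment about support B = 1972 N·m counterclockwise.
Reaction R at support A is upward at 0 m, arm 7.9 m → moment R × 7.9 clockwise.
Balancing moments: R × 7.9 = 1972, giving R = 250 N.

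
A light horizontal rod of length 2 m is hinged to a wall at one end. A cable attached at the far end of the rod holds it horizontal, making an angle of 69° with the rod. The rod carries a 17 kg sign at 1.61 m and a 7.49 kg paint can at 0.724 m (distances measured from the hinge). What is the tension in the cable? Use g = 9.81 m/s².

T ≈ 172 N

Sum moments about the hinge (the unknown hinge reaction has zero arm there).
Sign: 17 × 9.81 = 166.8 N down at 1.61 m → arm 1.61 m, τ = 166.8 × 1.61 = 268.5 N·m clockwise.
Paint can: 7.49 × 9.81 = 73.48 N down at 0.724 m → arm 0.724 m, τ = 73.48 × 0.724 = 53.2 N·m clockwise.
Total clockwise load moment = 321.7 N·m.
The cable tension T acts at 2 m; only its component perpendicular to the rod, T sinθ, produces torque. sin 69° = 0.9336.
Setting net torque to zero: T × 2 × 0.9336 = 321.7 → T = 321.7 / 1.867 = 172 N.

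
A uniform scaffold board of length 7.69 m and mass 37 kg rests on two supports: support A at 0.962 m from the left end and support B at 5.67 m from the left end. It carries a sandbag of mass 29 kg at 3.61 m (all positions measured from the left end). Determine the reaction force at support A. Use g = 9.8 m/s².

About support B:
Beam weight: 37 × 9.8 = 362.6 N down at 3.845 m → arm 1.825 m, τ = 362.6 × 1.825 = 661.7 N·m counterclockwise.
Sandbag: 29 × 9.8 = 284.2 N down at 3.61 m → arm 2.06 m, τ = 284.2 × 2.06 = 585.5 N·m counterclockwise.
Net load moment about support B = 1247 N·m counterclockwise.
Reaction R at support A is upward at 0.962 m, arm 4.708 m → moment R × 4.708 clockwise.
For rotational equilibrium, R × 4.708 = 1247, so R = 265 N.

R_A ≈ 265 N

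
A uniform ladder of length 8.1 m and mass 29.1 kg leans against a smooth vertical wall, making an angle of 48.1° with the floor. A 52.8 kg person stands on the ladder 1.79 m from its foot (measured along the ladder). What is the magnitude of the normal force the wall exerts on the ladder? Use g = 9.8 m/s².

Taking torques about the foot of the ladder:
Ladder weight 29.1×9.8 = 285.2 N acts at 4.05 m along the ladder; its horizontal arm is 4.05·cos48.1° = 2.705 m → τ = 771.5 N·m clockwise.
Person: 52.8×9.8 = 517.4 N at 1.79 m → arm 1.195 m → τ = 618.3 N·m clockwise.
Wall normal N acts horizontally at the top; its moment arm is the height L sinθ = 8.1·sin48.1° = 6.029 m, counterclockwise.
Setting net torque to zero: N × 6.029 = 1390 → N = 231 N.

N_wall ≈ 231 N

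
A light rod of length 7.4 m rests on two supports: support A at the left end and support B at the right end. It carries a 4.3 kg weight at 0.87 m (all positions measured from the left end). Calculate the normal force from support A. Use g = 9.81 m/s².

R_A ≈ 37.2 N

Choose support B as the axis so its reaction then has zero moment arm.
Weight: 4.3 × 9.81 = 42.18 N down at 0.87 m → arm 6.53 m, τ = 42.18 × 6.53 = 275.4 N·m counterclockwise.
Net load moment about support B = 275.4 N·m counterclockwise.
Reaction R at support A is upward at 0 m, arm 7.4 m → moment R × 7.4 clockwise.
Setting net torque to zero: R × 7.4 = 275.4 → R = 37.2 N.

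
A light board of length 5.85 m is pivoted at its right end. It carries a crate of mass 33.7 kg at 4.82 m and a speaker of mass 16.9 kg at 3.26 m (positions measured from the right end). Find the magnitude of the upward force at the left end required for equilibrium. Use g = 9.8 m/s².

F ≈ 364 N

Sum moments about the right end (the unknown pivot reaction has zero arm there).
Crate: 33.7 × 9.8 = 330.3 N down at 4.82 m → arm 4.82 m, τ = 330.3 × 4.82 = 1592 N·m counterclockwise.
Speaker: 16.9 × 9.8 = 165.6 N down at 3.26 m → arm 3.26 m, τ = 165.6 × 3.26 = 539.9 N·m counterclockwise.
Net moment of the loads = 2132 N·m counterclockwise.
The upward force F acts at the left end, arm 5.85 m, giving F × 5.85 clockwise.
Setting net torque to zero: F × 5.85 = 2132 → F = 2132 / 5.85 = 364 N.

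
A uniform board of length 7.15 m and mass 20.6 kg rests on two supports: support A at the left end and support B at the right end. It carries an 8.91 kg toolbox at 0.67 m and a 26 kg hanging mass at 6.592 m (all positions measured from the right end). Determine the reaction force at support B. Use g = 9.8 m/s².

R_B ≈ 200 N

Choose support A as the axis so its reaction then has zero moment arm.
Beam weight: 20.6 × 9.8 = 201.9 N down at 3.575 m → arm 3.575 m, τ = 201.9 × 3.575 = 721.8 N·m clockwise.
Toolbox: 8.91 × 9.8 = 87.32 N down at 0.67 m → arm 6.48 m, τ = 87.32 × 6.48 = 565.8 N·m clockwise.
Hanging mass: 26 × 9.8 = 254.8 N down at 6.592 m → arm 0.558 m, τ = 254.8 × 0.558 = 142.2 N·m clockwise.
Net load moment about support A = 1430 N·m clockwise.
Reaction R at support B is upward at 0 m, arm 7.15 m → moment R × 7.15 counterclockwise.
Στ = 0 ⇒ R × 7.15 = 1430 ⇒ R = 200 N.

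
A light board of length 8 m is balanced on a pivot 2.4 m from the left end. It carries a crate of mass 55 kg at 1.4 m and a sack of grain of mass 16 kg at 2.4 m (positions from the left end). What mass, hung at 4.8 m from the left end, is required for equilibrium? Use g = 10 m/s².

Choose the pivot (at 2.4 m from the left end) as the axis so the support reaction has zero arm there.
Crate: 55 × 10 = 550 N down at 1.4 m → arm 1 m, τ = 550 × 1 = 550 N·m counterclockwise.
Sack of grain: acts at the pivot, moment arm 0 → no torque.
Net moment of known loads = 550 N·m counterclockwise.
An unknown mass m at 4.8 m has arm 2.4 m; its moment is m·g·2.4 clockwise.
For rotational equilibrium, m × 10 × 2.4 = 550, so m = 550 / (10 × 2.4) = 22.9 kg.

m ≈ 22.9 kg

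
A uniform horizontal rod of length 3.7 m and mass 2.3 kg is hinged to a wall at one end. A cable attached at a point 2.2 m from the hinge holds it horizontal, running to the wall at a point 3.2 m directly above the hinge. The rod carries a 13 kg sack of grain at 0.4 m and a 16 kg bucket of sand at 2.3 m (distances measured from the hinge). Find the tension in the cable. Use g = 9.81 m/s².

T ≈ 250 N

Sum moments about the hinge (the unknown hinge reaction has zero arm there).
Beam weight: 2.3 × 9.81 = 22.56 N down at 1.85 m → arm 1.85 m, τ = 22.56 × 1.85 = 41.74 N·m clockwise.
Sack of grain: 13 × 9.81 = 127.5 N down at 0.4 m → arm 0.4 m, τ = 127.5 × 0.4 = 51 N·m clockwise.
Bucket of sand: 16 × 9.81 = 157 N down at 2.3 m → arm 2.3 m, τ = 157 × 2.3 = 361.1 N·m clockwise.
Total clockwise load moment = 453.8 N·m.
The cable tension T acts at 2.2 m; only its component perpendicular to the rod, T sinθ, produces torque. sinθ = h/√(h²+d²) = 3.2/√(3.2²+2.2²) = 0.824.
For rotational equilibrium, T × 2.2 × 0.824 = 453.8, so T = 453.8 / 1.813 = 250 N.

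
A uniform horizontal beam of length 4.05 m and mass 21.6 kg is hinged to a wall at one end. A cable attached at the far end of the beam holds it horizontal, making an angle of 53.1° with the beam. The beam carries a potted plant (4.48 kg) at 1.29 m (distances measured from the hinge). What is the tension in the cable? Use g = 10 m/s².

Take moments about the hinge.
Beam weight: 21.6 × 10 = 216 N down at 2.025 m → arm 2.025 m, τ = 216 × 2.025 = 437.4 N·m clockwise.
Potted plant: 4.48 × 10 = 44.8 N down at 1.29 m → arm 1.29 m, τ = 44.8 × 1.29 = 57.79 N·m clockwise.
Total clockwise load moment = 495.2 N·m.
The cable tension T acts at 4.05 m; only its component perpendicular to the beam, T sinθ, produces torque. sin 53.1° = 0.7997.
Balancing moments: T × 4.05 × 0.7997 = 495.2, giving T = 495.2 / 3.239 = 153 N.

T ≈ 153 N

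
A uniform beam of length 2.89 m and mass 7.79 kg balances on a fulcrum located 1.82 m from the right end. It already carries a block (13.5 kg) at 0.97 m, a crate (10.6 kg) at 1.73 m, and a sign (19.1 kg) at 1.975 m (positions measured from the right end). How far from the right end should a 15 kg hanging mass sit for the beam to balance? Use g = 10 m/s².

x ≈ 2.65 m from the right end

Take moments about the fulcrum (at 1.82 m from the right end).
Beam weight: 7.79 × 10 = 77.9 N down at 1.445 m → arm 0.375 m, τ = 77.9 × 0.375 = 29.21 N·m clockwise.
Block: 13.5 × 10 = 135 N down at 0.97 m → arm 0.85 m, τ = 135 × 0.85 = 114.8 N·m clockwise.
Crate: 10.6 × 10 = 106 N down at 1.73 m → arm 0.09 m, τ = 106 × 0.09 = 9.54 N·m clockwise.
Sign: 19.1 × 10 = 191 N down at 1.975 m → arm 0.155 m, τ = 191 × 0.155 = 29.61 N·m counterclockwise.
Net moment of existing loads = 123.9 N·m clockwise.
The hanging mass weighs 15 × 10 = 150 N and must supply an equal counterclockwise moment, so its lever arm about the fulcrum is 123.9 / 150 = 0.826 m.
That puts it at 1.82 + 0.826 = 2.65 m from the right end.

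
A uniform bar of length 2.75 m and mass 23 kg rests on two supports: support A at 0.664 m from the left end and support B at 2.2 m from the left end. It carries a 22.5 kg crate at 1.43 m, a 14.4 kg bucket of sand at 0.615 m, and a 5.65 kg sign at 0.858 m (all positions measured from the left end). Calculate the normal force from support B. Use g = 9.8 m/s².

R_B ≈ 217 N

About support A:
Beam weight: 23 × 9.8 = 225.4 N down at 1.375 m → arm 0.711 m, τ = 225.4 × 0.711 = 160.3 N·m clockwise.
Crate: 22.5 × 9.8 = 220.5 N down at 1.43 m → arm 0.766 m, τ = 220.5 × 0.766 = 168.9 N·m clockwise.
Bucket of sand: 14.4 × 9.8 = 141.1 N down at 0.615 m → arm 0.049 m, τ = 141.1 × 0.049 = 6.914 N·m counterclockwise.
Sign: 5.65 × 9.8 = 55.37 N down at 0.858 m → arm 0.194 m, τ = 55.37 × 0.194 = 10.74 N·m clockwise.
Net load moment about support A = 333 N·m clockwise.
Reaction R at support B is upward at 2.2 m, arm 1.536 m → moment R × 1.536 counterclockwise.
Στ = 0 ⇒ R × 1.536 = 333 ⇒ R = 217 N.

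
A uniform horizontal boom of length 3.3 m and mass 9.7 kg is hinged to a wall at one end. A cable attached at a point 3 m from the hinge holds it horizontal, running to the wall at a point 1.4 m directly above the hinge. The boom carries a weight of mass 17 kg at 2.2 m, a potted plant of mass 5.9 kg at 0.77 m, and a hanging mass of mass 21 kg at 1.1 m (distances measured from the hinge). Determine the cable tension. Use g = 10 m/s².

Take moments about the hinge.
Beam weight: 9.7 × 10 = 97 N down at 1.65 m → arm 1.65 m, τ = 97 × 1.65 = 160 N·m clockwise.
Weight: 17 × 10 = 170 N down at 2.2 m → arm 2.2 m, τ = 170 × 2.2 = 374 N·m clockwise.
Potted plant: 5.9 × 10 = 59 N down at 0.77 m → arm 0.77 m, τ = 59 × 0.77 = 45.43 N·m clockwise.
Hanging mass: 21 × 10 = 210 N down at 1.1 m → arm 1.1 m, τ = 210 × 1.1 = 231 N·m clockwise.
Total clockwise load moment = 810.4 N·m.
The cable tension T acts at 3 m; only its component perpendicular to the boom, T sinθ, produces torque. sinθ = h/√(h²+d²) = 1.4/√(1.4²+3²) = 0.4229.
For rotational equilibrium, T × 3 × 0.4229 = 810.4, so T = 810.4 / 1.269 = 639 N.

T ≈ 639 N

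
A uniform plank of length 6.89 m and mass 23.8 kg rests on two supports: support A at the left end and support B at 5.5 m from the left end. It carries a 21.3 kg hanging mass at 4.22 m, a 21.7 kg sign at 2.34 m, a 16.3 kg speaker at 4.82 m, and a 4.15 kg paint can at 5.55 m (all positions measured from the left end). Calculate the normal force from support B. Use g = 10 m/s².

Take moments about support A.
Beam weight: 23.8 × 10 = 238 N down at 3.445 m → arm 3.445 m, τ = 238 × 3.445 = 819.9 N·m clockwise.
Hanging mass: 21.3 × 10 = 213 N down at 4.22 m → arm 4.22 m, τ = 213 × 4.22 = 898.9 N·m clockwise.
Sign: 21.7 × 10 = 217 N down at 2.34 m → arm 2.34 m, τ = 217 × 2.34 = 507.8 N·m clockwise.
Speaker: 16.3 × 10 = 163 N down at 4.82 m → arm 4.82 m, τ = 163 × 4.82 = 785.7 N·m clockwise.
Paint can: 4.15 × 10 = 41.5 N down at 5.55 m → arm 5.55 m, τ = 41.5 × 5.55 = 230.3 N·m clockwise.
Net load moment about support A = 3243 N·m clockwise.
Reaction R at support B is upward at 5.5 m, arm 5.5 m → moment R × 5.5 counterclockwise.
Setting net torque to zero: R × 5.5 = 3243 → R = 590 N.

R_B ≈ 590 N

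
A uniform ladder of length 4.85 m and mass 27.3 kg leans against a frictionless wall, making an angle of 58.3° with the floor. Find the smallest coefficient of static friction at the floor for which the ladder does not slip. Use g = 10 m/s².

Choose the foot of the ladder as the axis so the floor normal and friction both act there and drop out.
Ladder weight 27.3×10 = 273 N acts at 2.425 m along the ladder; its horizontal arm is 2.425·cos58.3° = 1.274 m → τ = 347.8 N·m clockwise.
Wall normal N acts horizontally at the top; its moment arm is the height L sinθ = 4.85·sin58.3° = 4.126 m, counterclockwise.
Balancing moments: N × 4.126 = 347.8, giving N = 84.29 N.
ΣFx = 0 ⇒ f = N_wall = 84.29 N. ΣFy = 0 ⇒ N_floor = 273 N.
μ_min = f / N_floor = 84.29 / 273 = 0.309.

μ_min ≈ 0.309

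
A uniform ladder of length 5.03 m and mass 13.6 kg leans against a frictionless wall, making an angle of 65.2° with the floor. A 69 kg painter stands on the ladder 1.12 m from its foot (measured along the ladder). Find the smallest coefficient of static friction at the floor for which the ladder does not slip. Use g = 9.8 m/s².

μ_min ≈ 0.124

Take moments about the foot of the ladder.
Ladder weight 13.6×9.8 = 133.3 N acts at 2.515 m along the ladder; its horizontal arm is 2.515·cos65.2° = 1.055 m → τ = 140.6 N·m clockwise.
Painter: 69×9.8 = 676.2 N at 1.12 m → arm 0.4698 m → τ = 317.7 N·m clockwise.
Wall normal N acts horizontally at the top; its moment arm is the height L sinθ = 5.03·sin65.2° = 4.566 m, counterclockwise.
For rotational equilibrium, N × 4.566 = 458.3, so N = 100.4 N.
ΣFx = 0 ⇒ f = N_wall = 100.4 N. ΣFy = 0 ⇒ N_floor = 809.5 N.
μ_min = f / N_floor = 100.4 / 809.5 = 0.124.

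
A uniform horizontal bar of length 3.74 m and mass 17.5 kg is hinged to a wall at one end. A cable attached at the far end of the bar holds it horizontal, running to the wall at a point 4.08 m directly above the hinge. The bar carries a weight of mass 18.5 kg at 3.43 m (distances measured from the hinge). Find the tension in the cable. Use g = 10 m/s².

T ≈ 349 N

Sum moments about the hinge (the unknown hinge reaction has zero arm there).
Beam weight: 17.5 × 10 = 175 N down at 1.87 m → arm 1.87 m, τ = 175 × 1.87 = 327.2 N·m clockwise.
Weight: 18.5 × 10 = 185 N down at 3.43 m → arm 3.43 m, τ = 185 × 3.43 = 634.6 N·m clockwise.
Total clockwise load moment = 961.8 N·m.
The cable tension T acts at 3.74 m; only its component perpendicular to the bar, T sinθ, produces torque. sinθ = h/√(h²+d²) = 4.08/√(4.08²+3.74²) = 0.7372.
Setting net torque to zero: T × 3.74 × 0.7372 = 961.8 → T = 961.8 / 2.757 = 349 N.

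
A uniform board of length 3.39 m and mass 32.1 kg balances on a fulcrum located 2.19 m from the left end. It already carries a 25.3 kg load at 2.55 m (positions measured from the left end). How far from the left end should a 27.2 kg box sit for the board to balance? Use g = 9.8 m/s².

About the fulcrum (at 2.19 m from the left end):
Beam weight: 32.1 × 9.8 = 314.6 N down at 1.695 m → arm 0.495 m, τ = 314.6 × 0.495 = 155.7 N·m counterclockwise.
Load: 25.3 × 9.8 = 247.9 N down at 2.55 m → arm 0.36 m, τ = 247.9 × 0.36 = 89.24 N·m clockwise.
Net moment of existing loads = 66.46 N·m counterclockwise.
The box weighs 27.2 × 9.8 = 266.6 N and must supply an equal clockwise moment, so its lever arm about the fulcrum is 66.46 / 266.6 = 0.249 m.
That puts it at 2.19 + 0.249 = 2.44 m from the left end.

x ≈ 2.44 m from the left end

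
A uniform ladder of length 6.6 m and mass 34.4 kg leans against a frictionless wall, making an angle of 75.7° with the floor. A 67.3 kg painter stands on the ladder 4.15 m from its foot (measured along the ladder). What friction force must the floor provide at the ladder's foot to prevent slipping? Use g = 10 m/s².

f ≈ 152 N

Take moments about the foot of the ladder.
Ladder weight 34.4×10 = 344 N acts at 3.3 m along the ladder; its horizontal arm is 3.3·cos75.7° = 0.8151 m → τ = 280.4 N·m clockwise.
Painter: 67.3×10 = 673 N at 4.15 m → arm 1.025 m → τ = 689.8 N·m clockwise.
Wall normal N acts horizontally at the top; its moment arm is the height L sinθ = 6.6·sin75.7° = 6.396 m, counterclockwise.
Στ = 0 ⇒ N × 6.396 = 970.2 ⇒ N = 152 N.
ΣFx = 0: friction at the foot balances the wall's push, so f = N_wall = 152 N.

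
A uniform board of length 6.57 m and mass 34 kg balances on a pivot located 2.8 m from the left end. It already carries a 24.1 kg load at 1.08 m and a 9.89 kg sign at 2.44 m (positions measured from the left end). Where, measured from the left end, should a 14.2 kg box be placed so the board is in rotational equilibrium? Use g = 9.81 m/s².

x ≈ 4.81 m from the left end

Choose the pivot (at 2.8 m from the left end) as the axis so the support reaction has zero arm there.
Beam weight: 34 × 9.81 = 333.5 N down at 3.285 m → arm 0.485 m, τ = 333.5 × 0.485 = 161.7 N·m clockwise.
Load: 24.1 × 9.81 = 236.4 N down at 1.08 m → arm 1.72 m, τ = 236.4 × 1.72 = 406.6 N·m counterclockwise.
Sign: 9.89 × 9.81 = 97.02 N down at 2.44 m → arm 0.36 m, τ = 97.02 × 0.36 = 34.93 N·m counterclockwise.
Net moment of existing loads = 279.8 N·m counterclockwise.
The box weighs 14.2 × 9.81 = 139.3 N and must supply an equal clockwise moment, so its lever arm about the pivot is 279.8 / 139.3 = 2.01 m.
That puts it at 2.8 + 2.01 = 4.81 m from the left end.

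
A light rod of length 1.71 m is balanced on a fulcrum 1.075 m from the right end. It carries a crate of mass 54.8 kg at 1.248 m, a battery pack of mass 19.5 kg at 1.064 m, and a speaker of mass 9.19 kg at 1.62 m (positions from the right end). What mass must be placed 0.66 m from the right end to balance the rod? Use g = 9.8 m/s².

m ≈ 34.4 kg

Take moments about the fulcrum (at 1.075 m from the right end).
Crate: 54.8 × 9.8 = 537 N down at 1.248 m → arm 0.173 m, τ = 537 × 0.173 = 92.9 N·m counterclockwise.
Battery pack: 19.5 × 9.8 = 191.1 N down at 1.064 m → arm 0.011 m, τ = 191.1 × 0.011 = 2.102 N·m clockwise.
Speaker: 9.19 × 9.8 = 90.06 N down at 1.62 m → arm 0.5453 m, τ = 90.06 × 0.5453 = 49.11 N·m counterclockwise.
Net moment of known loads = 139.9 N·m counterclockwise.
An unknown mass m at 0.66 m has arm 0.415 m; its moment is m·g·0.415 clockwise.
Στ = 0 ⇒ m × 9.8 × 0.415 = 139.9 ⇒ m = 139.9 / (9.8 × 0.415) = 34.4 kg.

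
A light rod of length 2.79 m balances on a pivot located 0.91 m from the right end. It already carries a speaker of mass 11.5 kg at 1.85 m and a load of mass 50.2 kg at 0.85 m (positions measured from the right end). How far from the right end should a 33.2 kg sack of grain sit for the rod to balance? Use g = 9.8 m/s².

Choose the pivot (at 0.91 m from the right end) as the axis so the support reaction has zero arm there.
Speaker: 11.5 × 9.8 = 112.7 N down at 1.85 m → arm 0.94 m, τ = 112.7 × 0.94 = 105.9 N·m counterclockwise.
Load: 50.2 × 9.8 = 492 N down at 0.85 m → arm 0.06 m, τ = 492 × 0.06 = 29.52 N·m clockwise.
Net moment of existing loads = 76.38 N·m counterclockwise.
The sack of grain weighs 33.2 × 9.8 = 325.4 N and must supply an equal clockwise moment, so its lever arm about the pivot is 76.38 / 325.4 = 0.235 m.
That puts it at 0.91 − 0.235 = 0.675 m from the right end.

x ≈ 0.675 m from the right end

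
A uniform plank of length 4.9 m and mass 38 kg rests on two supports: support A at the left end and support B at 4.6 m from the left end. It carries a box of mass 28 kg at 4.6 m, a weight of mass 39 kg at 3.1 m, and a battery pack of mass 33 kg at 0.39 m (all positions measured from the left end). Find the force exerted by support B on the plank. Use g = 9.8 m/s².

R_B ≈ 758 N

About support A:
Beam weight: 38 × 9.8 = 372.4 N down at 2.45 m → arm 2.45 m, τ = 372.4 × 2.45 = 912.4 N·m clockwise.
Box: 28 × 9.8 = 274.4 N down at 4.6 m → arm 4.6 m, τ = 274.4 × 4.6 = 1262 N·m clockwise.
Weight: 39 × 9.8 = 382.2 N down at 3.1 m → arm 3.1 m, τ = 382.2 × 3.1 = 1185 N·m clockwise.
Battery pack: 33 × 9.8 = 323.4 N down at 0.39 m → arm 0.39 m, τ = 323.4 × 0.39 = 126.1 N·m clockwise.
Net load moment about support A = 3486 N·m clockwise.
Reaction R at support B is upward at 4.6 m, arm 4.6 m → moment R × 4.6 counterclockwise.
Στ = 0 ⇒ R × 4.6 = 3486 ⇒ R = 758 N.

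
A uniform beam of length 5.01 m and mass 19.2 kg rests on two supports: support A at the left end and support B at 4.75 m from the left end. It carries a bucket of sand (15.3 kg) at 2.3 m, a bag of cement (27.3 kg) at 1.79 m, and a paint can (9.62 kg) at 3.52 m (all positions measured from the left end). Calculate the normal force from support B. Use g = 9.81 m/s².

R_B ≈ 343 N

Sum moments about support A (its reaction then has zero moment arm).
Beam weight: 19.2 × 9.81 = 188.4 N down at 2.505 m → arm 2.505 m, τ = 188.4 × 2.505 = 471.9 N·m clockwise.
Bucket of sand: 15.3 × 9.81 = 150.1 N down at 2.3 m → arm 2.3 m, τ = 150.1 × 2.3 = 345.2 N·m clockwise.
Bag of cement: 27.3 × 9.81 = 267.8 N down at 1.79 m → arm 1.79 m, τ = 267.8 × 1.79 = 479.4 N·m clockwise.
Paint can: 9.62 × 9.81 = 94.37 N down at 3.52 m → arm 3.52 m, τ = 94.37 × 3.52 = 332.2 N·m clockwise.
Net load moment about support A = 1629 N·m clockwise.
Reaction R at support B is upward at 4.75 m, arm 4.75 m → moment R × 4.75 counterclockwise.
Στ = 0 ⇒ R × 4.75 = 1629 ⇒ R = 343 N.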